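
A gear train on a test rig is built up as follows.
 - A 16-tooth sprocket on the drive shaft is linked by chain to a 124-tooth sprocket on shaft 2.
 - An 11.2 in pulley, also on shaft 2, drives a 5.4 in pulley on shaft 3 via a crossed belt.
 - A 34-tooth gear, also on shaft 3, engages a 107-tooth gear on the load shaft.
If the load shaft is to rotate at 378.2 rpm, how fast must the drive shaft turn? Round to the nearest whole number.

Overall ratio R = 7.75 × 0.48214 × 3.1471 = 11.759.
Required input speed = output speed × R = 378.2 × 11.759 = 4447.4 rpm.

4447 rpm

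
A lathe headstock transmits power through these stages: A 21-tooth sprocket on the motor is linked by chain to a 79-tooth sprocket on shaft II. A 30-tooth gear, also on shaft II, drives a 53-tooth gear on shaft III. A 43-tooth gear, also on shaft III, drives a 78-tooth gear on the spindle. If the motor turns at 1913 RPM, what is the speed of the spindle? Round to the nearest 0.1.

the motor → shaft II (chain, 79/21): 1913 ÷ 3.7619 = 508.52 RPM
shaft II → shaft III (gear mesh, 53/30): 508.52 ÷ 1.7667 = 287.84 RPM
shaft III → the spindle (gear mesh, 78/43): 287.84 ÷ 1.814 = 158.68 RPM

158.7 RPM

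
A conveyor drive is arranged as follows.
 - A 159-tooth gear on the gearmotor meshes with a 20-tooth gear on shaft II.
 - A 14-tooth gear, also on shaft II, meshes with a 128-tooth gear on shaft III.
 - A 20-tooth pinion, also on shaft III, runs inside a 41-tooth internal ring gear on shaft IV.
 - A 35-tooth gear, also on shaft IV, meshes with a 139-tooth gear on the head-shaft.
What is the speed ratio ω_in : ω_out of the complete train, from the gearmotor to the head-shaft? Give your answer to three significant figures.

9.36

Each stage contributes driven/driver: gear mesh 20/159 = 0.12579, gear mesh 128/14 = 9.1429, internal gear 41/20 = 2.05, gear mesh 139/35 = 3.9714.
Overall: 0.12579 × 9.1429 × 2.05 × 3.9714 = 9.363.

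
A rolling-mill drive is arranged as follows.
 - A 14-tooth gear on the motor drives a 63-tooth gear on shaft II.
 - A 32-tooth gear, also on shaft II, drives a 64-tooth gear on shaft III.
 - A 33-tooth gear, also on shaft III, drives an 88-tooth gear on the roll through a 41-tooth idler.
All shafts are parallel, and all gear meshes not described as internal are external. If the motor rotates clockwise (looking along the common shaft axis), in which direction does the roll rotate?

clockwise

the motor → shaft II: external mesh, 1 reversal → CCW.
shaft II → shaft III: external mesh, 1 reversal → CW.
shaft III → the roll: driver → idler → driven is 2 external meshes, 2 reversals → CW.
4 reversals in total — an even number — so the roll turns the same way as the motor.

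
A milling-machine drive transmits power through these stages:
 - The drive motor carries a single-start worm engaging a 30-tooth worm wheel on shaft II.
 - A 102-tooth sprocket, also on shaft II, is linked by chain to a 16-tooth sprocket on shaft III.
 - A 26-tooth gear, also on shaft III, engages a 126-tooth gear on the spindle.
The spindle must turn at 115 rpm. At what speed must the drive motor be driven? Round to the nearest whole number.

2623 rpm

Overall ratio R = 30 × 0.15686 × 4.8462 = 22.805.
Required input speed = output speed × R = 115 × 22.805 = 2622.6 rpm.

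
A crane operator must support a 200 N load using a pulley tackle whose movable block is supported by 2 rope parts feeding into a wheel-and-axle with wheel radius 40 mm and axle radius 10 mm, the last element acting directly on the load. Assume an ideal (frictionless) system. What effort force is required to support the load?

25 N

Block-and-tackle MA = number of supporting rope parts = 2.
Wheel-and-axle MA = R/r = 40/10 = 4.
Combined ideal MA = 2 × 4 = 8.
Effort = load / MA = 200 / 8 = 25 N.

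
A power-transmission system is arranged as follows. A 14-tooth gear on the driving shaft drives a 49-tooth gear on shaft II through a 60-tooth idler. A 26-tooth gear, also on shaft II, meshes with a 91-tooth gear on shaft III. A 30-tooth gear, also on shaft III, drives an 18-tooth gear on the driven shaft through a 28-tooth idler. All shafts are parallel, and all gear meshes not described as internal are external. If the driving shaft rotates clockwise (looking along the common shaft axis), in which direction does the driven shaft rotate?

counterclockwise

the driving shaft → shaft II: driver → idler → driven is 2 external meshes, 2 reversals → CW.
shaft II → shaft III: external mesh, 1 reversal → CCW.
shaft III → the driven shaft: driver → idler → driven is 2 external meshes, 2 reversals → CCW.
5 reversals in total — an odd number — so the driven shaft turns opposite to the driving shaft.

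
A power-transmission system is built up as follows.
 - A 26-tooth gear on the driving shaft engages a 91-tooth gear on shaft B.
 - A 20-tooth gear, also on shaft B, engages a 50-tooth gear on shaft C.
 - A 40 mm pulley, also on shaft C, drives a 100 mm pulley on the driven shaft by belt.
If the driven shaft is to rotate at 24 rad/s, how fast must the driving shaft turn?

Overall ratio R = 3.5 × 2.5 × 2.5 = 21.875.
Required input speed = output speed × R = 24 × 21.875 = 525 rad/s.

525 rad/s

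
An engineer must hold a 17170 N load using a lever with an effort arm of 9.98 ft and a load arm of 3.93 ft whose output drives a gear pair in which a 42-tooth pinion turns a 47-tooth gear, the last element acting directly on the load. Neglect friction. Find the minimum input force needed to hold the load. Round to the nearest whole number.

6042 N

Lever MA = effort arm / load arm = 9.98/3.93 = 2.5394.
Gear pair MA = 47/42 = 1.119.
Combined ideal MA = 2.5394 × 1.119 = 2.8418.
Effort = load / MA = 17170 / 2.8418 = 6042 N.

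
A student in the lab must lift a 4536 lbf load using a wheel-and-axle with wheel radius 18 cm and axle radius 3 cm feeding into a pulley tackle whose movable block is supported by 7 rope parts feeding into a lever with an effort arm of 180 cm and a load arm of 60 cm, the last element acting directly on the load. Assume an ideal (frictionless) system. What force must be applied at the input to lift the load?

Wheel-and-axle MA = R/r = 18/3 = 6.
Block-and-tackle MA = number of supporting rope parts = 7.
Lever MA = effort arm / load arm = 180/60 = 3.
Combined ideal MA = 6 × 7 × 3 = 126.
Effort = load / MA = 4536 / 126 = 36 lbf.

36 lbf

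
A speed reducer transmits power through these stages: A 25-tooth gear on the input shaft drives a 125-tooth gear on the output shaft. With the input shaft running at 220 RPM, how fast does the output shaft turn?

the input shaft → the output shaft (gear mesh, 125/25): 220 ÷ 5 = 44 RPM

44 RPM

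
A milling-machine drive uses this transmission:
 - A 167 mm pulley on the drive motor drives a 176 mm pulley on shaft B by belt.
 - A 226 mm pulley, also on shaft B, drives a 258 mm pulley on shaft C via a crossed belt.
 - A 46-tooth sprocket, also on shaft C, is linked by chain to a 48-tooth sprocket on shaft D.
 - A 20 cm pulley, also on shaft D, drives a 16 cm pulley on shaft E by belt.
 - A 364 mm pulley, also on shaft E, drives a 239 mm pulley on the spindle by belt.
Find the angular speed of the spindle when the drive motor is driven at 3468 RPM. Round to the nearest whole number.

5259 RPM

belt 176/167 = 1.0539 → 3468/1.0539 = 3290.7 RPM
belt 258/226 = 1.1416 → 3290.7/1.1416 = 2882.5 RPM
chain 48/46 = 1.0435 → 2882.5/1.0435 = 2762.4 RPM
belt 16/20 = 0.8 → 2762.4/0.8 = 3453 RPM
belt 239/364 = 0.65659 → 3453/0.65659 = 5259 RPM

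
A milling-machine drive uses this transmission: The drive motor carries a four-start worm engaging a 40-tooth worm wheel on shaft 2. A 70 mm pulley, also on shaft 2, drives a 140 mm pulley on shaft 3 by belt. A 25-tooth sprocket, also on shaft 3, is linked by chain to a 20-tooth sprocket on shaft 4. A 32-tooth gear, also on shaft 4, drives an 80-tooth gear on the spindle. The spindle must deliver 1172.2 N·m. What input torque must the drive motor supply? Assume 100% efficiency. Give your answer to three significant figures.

Overall ratio R = 10 × 2 × 0.8 × 2.5 = 40.
Input torque = output torque / R = 1172.2 / 40 = 29.305 N·m.

29.3 N·m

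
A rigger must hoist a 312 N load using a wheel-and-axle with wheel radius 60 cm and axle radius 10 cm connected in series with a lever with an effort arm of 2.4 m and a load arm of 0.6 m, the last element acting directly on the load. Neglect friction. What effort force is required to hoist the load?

Wheel-and-axle MA = R/r = 60/10 = 6.
Lever MA = effort arm / load arm = 2.4/0.6 = 4.
Combined ideal MA = 6 × 4 = 24.
Effort = load / MA = 312 / 24 = 13 N.

13 N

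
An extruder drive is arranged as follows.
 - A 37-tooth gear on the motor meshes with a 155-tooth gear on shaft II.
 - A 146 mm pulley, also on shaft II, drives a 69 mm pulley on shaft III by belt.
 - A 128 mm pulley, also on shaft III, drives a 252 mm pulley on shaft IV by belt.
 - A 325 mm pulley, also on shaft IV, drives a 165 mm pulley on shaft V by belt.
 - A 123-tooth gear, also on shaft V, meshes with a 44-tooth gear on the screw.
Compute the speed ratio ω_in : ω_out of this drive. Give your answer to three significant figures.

Each stage contributes driven/driver: gear mesh 155/37 = 4.1892, belt 69/146 = 0.4726, belt 252/128 = 1.9688, belt 165/325 = 0.50769, gear mesh 44/123 = 0.35772.
Overall: 4.1892 × 0.4726 × 1.9688 × 0.50769 × 0.35772 = 0.70789.

0.708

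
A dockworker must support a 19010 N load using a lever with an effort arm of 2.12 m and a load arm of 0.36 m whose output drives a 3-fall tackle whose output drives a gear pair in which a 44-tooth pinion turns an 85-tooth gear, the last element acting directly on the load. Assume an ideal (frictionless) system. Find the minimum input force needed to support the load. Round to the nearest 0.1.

Lever MA = effort arm / load arm = 2.12/0.36 = 5.8889.
Block-and-tackle MA = number of supporting rope parts = 3.
Gear pair MA = 85/44 = 1.9318.
Combined ideal MA = 5.8889 × 3 × 1.9318 = 34.129.
Effort = load / MA = 19010 / 34.129 = 557.01 N.

557.0 N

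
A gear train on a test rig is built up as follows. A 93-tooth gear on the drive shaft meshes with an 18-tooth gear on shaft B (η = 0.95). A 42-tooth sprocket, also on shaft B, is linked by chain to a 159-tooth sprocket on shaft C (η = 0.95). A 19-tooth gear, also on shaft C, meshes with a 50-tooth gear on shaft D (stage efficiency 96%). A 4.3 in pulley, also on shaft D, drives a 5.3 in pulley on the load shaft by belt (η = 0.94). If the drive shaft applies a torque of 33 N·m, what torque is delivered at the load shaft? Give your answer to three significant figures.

After the gear mesh (18/93): 33 × 0.19355 × 0.95 = 6.0677 N·m
After the chain (159/42): 6.0677 × 3.7857 × 0.95 = 21.822 N·m
After the gear mesh (50/19): 21.822 × 2.6316 × 0.96 = 55.13 N·m
After the belt (5.3/4.3): 55.13 × 1.2326 × 0.94 = 63.874 N·m

63.9 N·m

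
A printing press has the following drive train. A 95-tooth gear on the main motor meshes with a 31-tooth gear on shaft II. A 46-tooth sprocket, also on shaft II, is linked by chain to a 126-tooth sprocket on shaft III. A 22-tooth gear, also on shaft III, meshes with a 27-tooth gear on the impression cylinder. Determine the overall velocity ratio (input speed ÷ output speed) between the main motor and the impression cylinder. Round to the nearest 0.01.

Each stage contributes driven/driver: gear mesh 31/95 = 0.32632, chain 126/46 = 2.7391, gear mesh 27/22 = 1.2273.
Overall: 0.32632 × 2.7391 × 1.2273 = 1.097.

1.10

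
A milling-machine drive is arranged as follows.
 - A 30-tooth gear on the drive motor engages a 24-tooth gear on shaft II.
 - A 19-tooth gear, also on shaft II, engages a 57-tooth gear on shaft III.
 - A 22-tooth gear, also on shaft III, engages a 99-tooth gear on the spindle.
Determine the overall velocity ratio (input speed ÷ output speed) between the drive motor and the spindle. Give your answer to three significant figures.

10.8

Each stage contributes driven/driver: gear mesh 24/30 = 0.8, gear mesh 57/19 = 3, gear mesh 99/22 = 4.5.
Overall: 0.8 × 3 × 4.5 = 10.8.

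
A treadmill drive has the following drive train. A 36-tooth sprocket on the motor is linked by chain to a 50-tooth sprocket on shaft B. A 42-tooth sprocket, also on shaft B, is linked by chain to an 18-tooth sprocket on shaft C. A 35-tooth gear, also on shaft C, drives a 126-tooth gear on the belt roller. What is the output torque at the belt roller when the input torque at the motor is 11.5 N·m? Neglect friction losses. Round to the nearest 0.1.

24.6 N·m

After the chain (50/36): 11.5 × 1.3889 = 15.972 N·m
After the chain (18/42): 15.972 × 0.42857 = 6.8452 N·m
After the gear mesh (126/35): 6.8452 × 3.6 = 24.643 N·m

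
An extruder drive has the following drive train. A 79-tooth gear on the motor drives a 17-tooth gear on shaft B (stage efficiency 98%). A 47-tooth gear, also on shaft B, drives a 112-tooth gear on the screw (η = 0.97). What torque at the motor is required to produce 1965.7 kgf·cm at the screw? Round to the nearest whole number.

4033 kgf·cm

Overall ratio R = 0.21519 × 2.383 = 0.51279; overall efficiency η = 0.98 × 0.97 = 0.9506.
Input torque = output torque / (R × η) = 1965.7 / (0.51279 × 0.9506) = 4032.5 kgf·cm.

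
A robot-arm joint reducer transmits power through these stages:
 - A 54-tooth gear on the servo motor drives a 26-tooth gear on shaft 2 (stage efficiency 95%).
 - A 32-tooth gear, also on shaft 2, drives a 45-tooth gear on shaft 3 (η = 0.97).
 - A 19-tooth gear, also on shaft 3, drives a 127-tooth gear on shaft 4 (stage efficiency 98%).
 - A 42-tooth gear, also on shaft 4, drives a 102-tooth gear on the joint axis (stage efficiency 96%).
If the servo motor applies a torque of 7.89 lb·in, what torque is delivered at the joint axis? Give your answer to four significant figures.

75.18 lb·in

Gear mesh: ratio = 26/54 = 0.48148; torque at shaft 2 = 7.89 × 0.48148 × 0.95 = 3.6089 lb·in.
Gear mesh: ratio = 45/32 = 1.4062; torque at shaft 3 = 3.6089 × 1.4062 × 0.97 = 4.9228 lb·in.
Gear mesh: ratio = 127/19 = 6.6842; torque at shaft 4 = 4.9228 × 6.6842 × 0.98 = 32.247 lb·in.
Gear mesh: ratio = 102/42 = 2.4286; torque at the joint axis = 32.247 × 2.4286 × 0.96 = 75.182 lb·in.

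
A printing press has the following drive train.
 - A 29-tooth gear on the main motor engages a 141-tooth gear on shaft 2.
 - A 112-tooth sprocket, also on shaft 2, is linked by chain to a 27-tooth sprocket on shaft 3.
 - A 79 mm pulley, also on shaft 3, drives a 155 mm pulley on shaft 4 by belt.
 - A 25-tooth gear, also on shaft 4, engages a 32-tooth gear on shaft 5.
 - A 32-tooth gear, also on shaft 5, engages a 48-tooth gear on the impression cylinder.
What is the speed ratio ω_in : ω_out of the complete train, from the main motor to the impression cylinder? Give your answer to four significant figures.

4.415

Each stage contributes driven/driver: gear mesh 141/29 = 4.8621, chain 27/112 = 0.24107, belt 155/79 = 1.962, gear mesh 32/25 = 1.28, gear mesh 48/32 = 1.5.
Overall: 4.8621 × 0.24107 × 1.962 × 1.28 × 1.5 = 4.4154.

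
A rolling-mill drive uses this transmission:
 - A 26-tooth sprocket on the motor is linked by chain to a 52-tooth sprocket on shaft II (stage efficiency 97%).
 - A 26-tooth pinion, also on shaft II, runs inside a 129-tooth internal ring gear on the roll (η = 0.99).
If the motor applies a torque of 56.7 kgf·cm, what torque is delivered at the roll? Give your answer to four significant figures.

Chain: ratio = 52/26 = 2; torque at shaft II = 56.7 × 2 × 0.97 = 110 kgf·cm.
Internal gear: ratio = 129/26 = 4.9615; torque at the roll = 110 × 4.9615 × 0.99 = 540.3 kgf·cm.

540.3 kgf·cm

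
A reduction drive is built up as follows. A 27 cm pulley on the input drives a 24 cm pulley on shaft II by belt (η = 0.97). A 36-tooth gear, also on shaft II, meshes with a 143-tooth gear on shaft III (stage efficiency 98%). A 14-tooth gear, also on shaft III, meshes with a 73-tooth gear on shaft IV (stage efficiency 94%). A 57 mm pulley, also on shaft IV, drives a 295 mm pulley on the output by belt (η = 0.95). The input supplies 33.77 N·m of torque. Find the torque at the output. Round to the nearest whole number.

2732 N·m

belt 24/27 = 0.88889 → τ = 33.77·0.88889·0.97 = 29.117 N·m
gear mesh 143/36 = 3.9722 → τ = 29.117·3.9722·0.98 = 113.35 N·m
gear mesh 73/14 = 5.2143 → τ = 113.35·5.2143·0.94 = 555.56 N·m
belt 295/57 = 5.1754 → τ = 555.56·5.1754·0.95 = 2731.5 N·m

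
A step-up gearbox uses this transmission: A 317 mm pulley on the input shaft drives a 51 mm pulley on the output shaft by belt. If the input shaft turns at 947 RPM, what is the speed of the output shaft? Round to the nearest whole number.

Belt: ratio = 51/317 = 0.16088, so the output shaft turns at 947 / 0.16088 = 5886.3 RPM.

5886 RPM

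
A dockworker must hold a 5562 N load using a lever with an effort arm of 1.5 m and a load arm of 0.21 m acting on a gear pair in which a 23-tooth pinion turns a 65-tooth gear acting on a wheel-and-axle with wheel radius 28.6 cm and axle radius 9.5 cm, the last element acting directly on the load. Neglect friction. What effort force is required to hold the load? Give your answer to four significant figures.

91.52 N

Lever MA = effort arm / load arm = 1.5/0.21 = 7.1429.
Gear pair MA = 65/23 = 2.8261.
Wheel-and-axle MA = R/r = 28.6/9.5 = 3.0105.
Combined ideal MA = 7.1429 × 2.8261 × 3.0105 = 60.771.
Effort = load / MA = 5562 / 60.771 = 91.523 N.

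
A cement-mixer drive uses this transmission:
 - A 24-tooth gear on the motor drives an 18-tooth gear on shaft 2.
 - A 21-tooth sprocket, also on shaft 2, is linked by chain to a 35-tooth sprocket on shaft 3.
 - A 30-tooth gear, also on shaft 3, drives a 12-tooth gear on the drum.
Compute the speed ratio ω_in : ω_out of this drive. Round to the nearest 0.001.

Each stage contributes driven/driver: gear mesh 18/24 = 0.75, chain 35/21 = 1.6667, gear mesh 12/30 = 0.4.
Overall: 0.75 × 1.6667 × 0.4 = 0.5.

0.500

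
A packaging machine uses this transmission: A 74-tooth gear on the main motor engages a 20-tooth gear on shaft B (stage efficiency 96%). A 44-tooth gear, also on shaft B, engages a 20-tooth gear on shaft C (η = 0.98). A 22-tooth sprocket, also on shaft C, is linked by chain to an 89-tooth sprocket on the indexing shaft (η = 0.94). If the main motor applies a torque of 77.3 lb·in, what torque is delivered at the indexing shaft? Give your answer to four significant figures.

33.97 lb·in

After the gear mesh (20/74): 77.3 × 0.27027 × 0.96 = 20.056 lb·in
After the gear mesh (20/44): 20.056 × 0.45455 × 0.98 = 8.9341 lb·in
After the chain (89/22): 8.9341 × 4.0455 × 0.94 = 33.974 lb·in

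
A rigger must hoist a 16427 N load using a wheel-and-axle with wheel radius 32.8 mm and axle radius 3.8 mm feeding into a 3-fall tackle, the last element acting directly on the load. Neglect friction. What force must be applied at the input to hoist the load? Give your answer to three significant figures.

Wheel-and-axle MA = R/r = 32.8/3.8 = 8.6316.
Block-and-tackle MA = number of supporting rope parts = 3.
Combined ideal MA = 8.6316 × 3 = 25.895.
Effort = load / MA = 16427 / 25.895 = 634.38 N.

634 N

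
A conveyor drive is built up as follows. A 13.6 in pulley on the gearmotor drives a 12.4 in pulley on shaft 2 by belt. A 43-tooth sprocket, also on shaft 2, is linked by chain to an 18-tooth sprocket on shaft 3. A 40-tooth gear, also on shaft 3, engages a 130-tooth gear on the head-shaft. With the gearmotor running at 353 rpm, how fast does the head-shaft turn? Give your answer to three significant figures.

the gearmotor → shaft 2 (belt, 12.4/13.6): 353 ÷ 0.91176 = 387.16 rpm
shaft 2 → shaft 3 (chain, 18/43): 387.16 ÷ 0.4186 = 924.89 rpm
shaft 3 → the head-shaft (gear mesh, 130/40): 924.89 ÷ 3.25 = 284.58 rpm

285 rpm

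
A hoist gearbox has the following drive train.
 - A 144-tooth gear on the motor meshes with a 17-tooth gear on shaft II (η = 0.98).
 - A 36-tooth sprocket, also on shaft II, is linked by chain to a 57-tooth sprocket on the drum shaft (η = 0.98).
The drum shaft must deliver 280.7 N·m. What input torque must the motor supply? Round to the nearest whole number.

Overall ratio R = 0.11806 × 1.5833 = 0.18692; overall efficiency η = 0.98 × 0.98 = 0.9604.
Input torque = output torque / (R × η) = 280.7 / (0.18692 × 0.9604) = 1563.6 N·m.

1564 N·m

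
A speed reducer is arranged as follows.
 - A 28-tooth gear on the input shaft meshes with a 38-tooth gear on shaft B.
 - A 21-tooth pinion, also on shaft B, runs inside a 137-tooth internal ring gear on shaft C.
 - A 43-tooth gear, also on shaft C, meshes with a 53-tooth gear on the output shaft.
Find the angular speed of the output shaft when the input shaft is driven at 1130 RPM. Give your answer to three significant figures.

the input shaft → shaft B (gear mesh, 38/28): 1130 ÷ 1.3571 = 832.63 RPM
shaft B → shaft C (internal gear, 137/21): 832.63 ÷ 6.5238 = 127.63 RPM
shaft C → the output shaft (gear mesh, 53/43): 127.63 ÷ 1.2326 = 103.55 RPM

104 RPM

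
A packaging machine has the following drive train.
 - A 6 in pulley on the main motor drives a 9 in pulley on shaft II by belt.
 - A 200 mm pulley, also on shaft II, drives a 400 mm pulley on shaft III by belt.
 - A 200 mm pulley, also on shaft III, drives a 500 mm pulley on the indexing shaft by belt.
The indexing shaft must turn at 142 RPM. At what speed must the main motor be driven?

Overall ratio R = 1.5 × 2 × 2.5 = 7.5.
Required input speed = output speed × R = 142 × 7.5 = 1065 RPM.

1065 RPM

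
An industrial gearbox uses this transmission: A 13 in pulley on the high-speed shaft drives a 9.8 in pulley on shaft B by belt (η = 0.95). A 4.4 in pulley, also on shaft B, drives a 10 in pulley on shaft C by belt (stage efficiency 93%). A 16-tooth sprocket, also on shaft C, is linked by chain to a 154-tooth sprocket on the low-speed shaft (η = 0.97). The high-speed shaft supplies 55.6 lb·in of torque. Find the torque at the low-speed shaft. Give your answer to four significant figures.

785.7 lb·in

After the belt (9.8/13): 55.6 × 0.75385 × 0.95 = 39.818 lb·in
After the belt (10/4.4): 39.818 × 2.2727 × 0.93 = 84.161 lb·in
After the chain (154/16): 84.161 × 9.625 × 0.97 = 785.75 lb·in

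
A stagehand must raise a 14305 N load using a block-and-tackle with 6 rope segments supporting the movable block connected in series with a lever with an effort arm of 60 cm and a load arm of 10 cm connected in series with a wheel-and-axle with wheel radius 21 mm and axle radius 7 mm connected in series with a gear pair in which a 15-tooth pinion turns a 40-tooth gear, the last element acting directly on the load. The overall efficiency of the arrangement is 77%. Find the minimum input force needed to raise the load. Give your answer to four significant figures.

Block-and-tackle MA = number of supporting rope parts = 6.
Lever MA = effort arm / load arm = 60/10 = 6.
Wheel-and-axle MA = R/r = 21/7 = 3.
Gear pair MA = 40/15 = 2.6667.
Combined ideal MA = 6 × 6 × 3 × 2.6667 = 288.
Actual MA = 288 × 0.77 = 221.76.
Effort = load / actual MA = 14305 / 221.76 = 64.507 N.

64.51 N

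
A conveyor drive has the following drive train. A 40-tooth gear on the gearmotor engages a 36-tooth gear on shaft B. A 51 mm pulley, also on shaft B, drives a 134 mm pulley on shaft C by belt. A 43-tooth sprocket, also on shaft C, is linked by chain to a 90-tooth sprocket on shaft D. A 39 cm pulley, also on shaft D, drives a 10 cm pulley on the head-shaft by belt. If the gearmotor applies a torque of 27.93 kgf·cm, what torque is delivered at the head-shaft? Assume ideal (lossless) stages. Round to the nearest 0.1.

Gear mesh: ratio = 36/40 = 0.9; torque at shaft B = 27.93 × 0.9 = 25.137 kgf·cm.
Belt: ratio = 134/51 = 2.6275; torque at shaft C = 25.137 × 2.6275 = 66.046 kgf·cm.
Chain: ratio = 90/43 = 2.093; torque at shaft D = 66.046 × 2.093 = 138.24 kgf·cm.
Belt: ratio = 10/39 = 0.25641; torque at the head-shaft = 138.24 × 0.25641 = 35.445 kgf·cm.

35.4 kgf·cm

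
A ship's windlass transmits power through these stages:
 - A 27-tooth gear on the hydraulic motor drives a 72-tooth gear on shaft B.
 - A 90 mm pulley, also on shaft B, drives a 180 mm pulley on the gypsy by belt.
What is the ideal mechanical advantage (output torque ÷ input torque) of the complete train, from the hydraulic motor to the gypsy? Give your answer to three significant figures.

Each stage contributes driven/driver: gear mesh 72/27 = 2.6667, belt 180/90 = 2.
Overall: 2.6667 × 2 = 5.3333.

5.33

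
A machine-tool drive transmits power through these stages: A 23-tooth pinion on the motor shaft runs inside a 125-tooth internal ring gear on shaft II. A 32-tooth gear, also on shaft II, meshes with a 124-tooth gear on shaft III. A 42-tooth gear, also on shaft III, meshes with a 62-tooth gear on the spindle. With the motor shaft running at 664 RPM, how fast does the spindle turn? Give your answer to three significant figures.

21.4 RPM

Internal gear: ratio = 125/23 = 5.4348, so shaft II turns at 664 / 5.4348 = 122.18 RPM.
Gear mesh: ratio = 124/32 = 3.875, so shaft III turns at 122.18 / 3.875 = 31.529 RPM.
Gear mesh: ratio = 62/42 = 1.4762, so the spindle turns at 31.529 / 1.4762 = 21.359 RPM.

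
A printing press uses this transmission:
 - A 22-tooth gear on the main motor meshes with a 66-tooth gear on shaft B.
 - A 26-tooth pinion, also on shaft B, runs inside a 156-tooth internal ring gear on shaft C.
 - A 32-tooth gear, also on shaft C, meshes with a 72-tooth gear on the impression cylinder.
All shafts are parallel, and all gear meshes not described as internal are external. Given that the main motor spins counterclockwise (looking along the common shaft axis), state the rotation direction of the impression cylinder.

counterclockwise

the main motor → shaft B: external mesh, 1 reversal → CW.
shaft B → shaft C: internal mesh, same direction → CW.
shaft C → the impression cylinder: external mesh, 1 reversal → CCW.
2 reversals in total — an even number — so the impression cylinder turns the same way as the main motor.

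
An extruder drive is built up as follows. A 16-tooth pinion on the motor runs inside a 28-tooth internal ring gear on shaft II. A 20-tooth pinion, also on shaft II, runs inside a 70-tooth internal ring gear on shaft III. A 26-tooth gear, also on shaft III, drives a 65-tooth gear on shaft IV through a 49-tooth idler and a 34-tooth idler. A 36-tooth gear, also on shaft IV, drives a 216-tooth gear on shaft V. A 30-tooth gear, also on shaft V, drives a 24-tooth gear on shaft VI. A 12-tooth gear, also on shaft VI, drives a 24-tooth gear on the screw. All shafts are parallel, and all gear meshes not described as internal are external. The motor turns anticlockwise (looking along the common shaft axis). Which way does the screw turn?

the motor → shaft II: internal mesh, same direction → CCW.
shaft II → shaft III: internal mesh, same direction → CCW.
shaft III → shaft IV: driver → idler → idler → driven is 3 external meshes, 3 reversals → CW.
shaft IV → shaft V: external mesh, 1 reversal → CCW.
shaft V → shaft VI: external mesh, 1 reversal → CW.
shaft VI → the screw: external mesh, 1 reversal → CCW.
6 reversals in total — an even number — so the screw turns the same way as the motor.

anticlockwise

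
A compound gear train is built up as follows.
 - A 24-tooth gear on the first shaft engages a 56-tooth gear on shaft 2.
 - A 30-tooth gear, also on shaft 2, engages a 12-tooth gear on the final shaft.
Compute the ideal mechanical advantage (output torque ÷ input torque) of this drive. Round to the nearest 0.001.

Each stage contributes driven/driver: gear mesh 56/24 = 2.3333, gear mesh 12/30 = 0.4.
Overall: 2.3333 × 0.4 = 0.93333.

0.933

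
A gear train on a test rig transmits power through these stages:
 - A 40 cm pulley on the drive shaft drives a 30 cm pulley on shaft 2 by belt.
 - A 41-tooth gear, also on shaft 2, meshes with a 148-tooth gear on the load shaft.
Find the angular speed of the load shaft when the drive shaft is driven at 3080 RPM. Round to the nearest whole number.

1138 RPM

belt 30/40 = 0.75 → 3080/0.75 = 4106.7 RPM
gear mesh 148/41 = 3.6098 → 4106.7/3.6098 = 1137.7 RPM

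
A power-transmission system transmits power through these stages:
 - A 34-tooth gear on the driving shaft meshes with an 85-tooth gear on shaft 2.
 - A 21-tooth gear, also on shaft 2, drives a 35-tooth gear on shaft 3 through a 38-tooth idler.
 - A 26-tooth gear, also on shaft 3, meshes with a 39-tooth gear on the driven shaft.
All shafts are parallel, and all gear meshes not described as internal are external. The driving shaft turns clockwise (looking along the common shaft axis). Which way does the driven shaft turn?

the driving shaft → shaft 2: external mesh, 1 reversal → CCW.
shaft 2 → shaft 3: driver → idler → driven is 2 external meshes, 2 reversals → CCW.
shaft 3 → the driven shaft: external mesh, 1 reversal → CW.
4 reversals in total — an even number — so the driven shaft turns the same way as the driving shaft.

clockwise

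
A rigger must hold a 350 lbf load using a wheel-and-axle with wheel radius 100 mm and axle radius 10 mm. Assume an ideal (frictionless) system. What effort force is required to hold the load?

35 lbf

Wheel-and-axle MA = R/r = 100/10 = 10.
Effort = load / MA = 350 / 10 = 35 lbf.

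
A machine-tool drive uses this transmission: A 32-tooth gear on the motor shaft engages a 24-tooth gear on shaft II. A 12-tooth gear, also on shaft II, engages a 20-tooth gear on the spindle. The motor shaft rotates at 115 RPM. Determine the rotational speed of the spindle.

Gear mesh: ratio = 24/32 = 0.75, so shaft II turns at 115 / 0.75 = 153.33 RPM.
Gear mesh: ratio = 20/12 = 1.6667, so the spindle turns at 153.33 / 1.6667 = 92 RPM.

92 RPM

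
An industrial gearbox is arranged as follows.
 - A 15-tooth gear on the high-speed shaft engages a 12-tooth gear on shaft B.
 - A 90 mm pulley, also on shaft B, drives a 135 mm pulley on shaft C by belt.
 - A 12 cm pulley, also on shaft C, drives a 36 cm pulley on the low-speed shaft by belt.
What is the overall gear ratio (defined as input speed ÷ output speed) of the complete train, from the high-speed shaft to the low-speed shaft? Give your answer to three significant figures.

3.60

Each stage contributes driven/driver: gear mesh 12/15 = 0.8, belt 135/90 = 1.5, belt 36/12 = 3.
Overall: 0.8 × 1.5 × 3 = 3.6.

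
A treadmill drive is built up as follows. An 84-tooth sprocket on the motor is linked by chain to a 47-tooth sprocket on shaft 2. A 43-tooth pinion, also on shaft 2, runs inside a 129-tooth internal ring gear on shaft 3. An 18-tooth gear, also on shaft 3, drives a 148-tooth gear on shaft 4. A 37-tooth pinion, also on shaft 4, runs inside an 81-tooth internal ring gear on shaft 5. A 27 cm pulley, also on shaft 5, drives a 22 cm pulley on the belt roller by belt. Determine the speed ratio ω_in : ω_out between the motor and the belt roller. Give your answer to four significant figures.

24.62

Each stage contributes driven/driver: chain 47/84 = 0.55952, internal gear 129/43 = 3, gear mesh 148/18 = 8.2222, internal gear 81/37 = 2.1892, belt 22/27 = 0.81481.
Overall: 0.55952 × 3 × 8.2222 × 2.1892 × 0.81481 = 24.619.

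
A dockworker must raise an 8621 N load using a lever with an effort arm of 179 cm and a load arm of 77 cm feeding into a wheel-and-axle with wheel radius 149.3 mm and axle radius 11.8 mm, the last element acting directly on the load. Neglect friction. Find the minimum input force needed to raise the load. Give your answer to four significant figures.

293.1 N

Lever MA = effort arm / load arm = 179/77 = 2.3247.
Wheel-and-axle MA = R/r = 149.3/11.8 = 12.653.
Combined ideal MA = 2.3247 × 12.653 = 29.413.
Effort = load / MA = 8621 / 29.413 = 293.1 N.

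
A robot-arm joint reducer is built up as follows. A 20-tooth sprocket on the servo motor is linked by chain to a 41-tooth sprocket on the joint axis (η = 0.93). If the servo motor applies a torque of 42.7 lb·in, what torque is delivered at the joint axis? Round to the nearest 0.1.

After the chain (41/20): 42.7 × 2.05 × 0.93 = 81.408 lb·in

81.4 lb·in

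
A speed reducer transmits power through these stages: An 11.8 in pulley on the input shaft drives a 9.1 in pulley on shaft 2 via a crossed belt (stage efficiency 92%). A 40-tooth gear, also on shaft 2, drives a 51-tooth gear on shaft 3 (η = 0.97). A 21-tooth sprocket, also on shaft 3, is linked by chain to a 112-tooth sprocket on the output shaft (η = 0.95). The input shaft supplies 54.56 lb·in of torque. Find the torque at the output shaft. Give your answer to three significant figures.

243 lb·in

Belt: ratio = 9.1/11.8 = 0.77119; torque at shaft 2 = 54.56 × 0.77119 × 0.92 = 38.71 lb·in.
Gear mesh: ratio = 51/40 = 1.275; torque at shaft 3 = 38.71 × 1.275 × 0.97 = 47.874 lb·in.
Chain: ratio = 112/21 = 5.3333; torque at the output shaft = 47.874 × 5.3333 × 0.95 = 242.56 lb·in.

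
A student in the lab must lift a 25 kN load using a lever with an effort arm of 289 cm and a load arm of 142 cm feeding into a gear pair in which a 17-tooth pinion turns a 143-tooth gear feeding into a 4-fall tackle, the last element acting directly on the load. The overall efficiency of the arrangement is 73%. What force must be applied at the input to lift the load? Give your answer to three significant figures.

Lever MA = effort arm / load arm = 289/142 = 2.0352.
Gear pair MA = 143/17 = 8.4118.
Block-and-tackle MA = number of supporting rope parts = 4.
Combined ideal MA = 2.0352 × 8.4118 × 4 = 68.479.
Actual MA = 68.479 × 0.73 = 49.99.
Effort = load / actual MA = 25 / 49.99 = 0.5001 kN.

0.500 kN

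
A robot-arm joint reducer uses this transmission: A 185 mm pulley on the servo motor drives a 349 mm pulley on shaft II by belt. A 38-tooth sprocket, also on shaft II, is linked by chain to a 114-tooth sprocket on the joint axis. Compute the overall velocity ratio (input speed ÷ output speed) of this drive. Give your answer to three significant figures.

Each stage contributes driven/driver: belt 349/185 = 1.8865, chain 114/38 = 3.
Overall: 1.8865 × 3 = 5.6595.

5.66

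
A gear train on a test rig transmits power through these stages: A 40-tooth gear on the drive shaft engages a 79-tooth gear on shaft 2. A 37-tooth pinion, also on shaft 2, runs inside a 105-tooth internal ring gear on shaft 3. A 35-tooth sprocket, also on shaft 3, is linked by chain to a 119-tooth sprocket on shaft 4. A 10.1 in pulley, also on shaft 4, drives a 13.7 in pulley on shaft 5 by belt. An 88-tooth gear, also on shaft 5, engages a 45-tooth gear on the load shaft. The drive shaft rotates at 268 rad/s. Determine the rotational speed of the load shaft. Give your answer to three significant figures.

20.3 rad/s

gear mesh 79/40 = 1.975 → 268/1.975 = 135.7 rad/s
internal gear 105/37 = 2.8378 → 135.7/2.8378 = 47.817 rad/s
chain 119/35 = 3.4 → 47.817/3.4 = 14.064 rad/s
belt 13.7/10.1 = 1.3564 → 14.064/1.3564 = 10.368 rad/s
gear mesh 45/88 = 0.51136 → 10.368/0.51136 = 20.276 rad/s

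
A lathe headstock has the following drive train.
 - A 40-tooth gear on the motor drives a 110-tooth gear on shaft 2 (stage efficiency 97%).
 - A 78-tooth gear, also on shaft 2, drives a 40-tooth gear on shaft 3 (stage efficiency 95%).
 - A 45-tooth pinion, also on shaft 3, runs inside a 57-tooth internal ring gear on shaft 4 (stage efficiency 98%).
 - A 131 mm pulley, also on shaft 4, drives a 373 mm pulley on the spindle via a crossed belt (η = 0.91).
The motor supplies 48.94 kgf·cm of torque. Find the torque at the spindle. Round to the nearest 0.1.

Gear mesh: ratio = 110/40 = 2.75; torque at shaft 2 = 48.94 × 2.75 × 0.97 = 130.55 kgf·cm.
Gear mesh: ratio = 40/78 = 0.51282; torque at shaft 3 = 130.55 × 0.51282 × 0.95 = 63.6 kgf·cm.
Internal gear: ratio = 57/45 = 1.2667; torque at shaft 4 = 63.6 × 1.2667 × 0.98 = 78.949 kgf·cm.
Belt: ratio = 373/131 = 2.8473; torque at the spindle = 78.949 × 2.8473 × 0.91 = 204.56 kgf·cm.

204.6 kgf·cm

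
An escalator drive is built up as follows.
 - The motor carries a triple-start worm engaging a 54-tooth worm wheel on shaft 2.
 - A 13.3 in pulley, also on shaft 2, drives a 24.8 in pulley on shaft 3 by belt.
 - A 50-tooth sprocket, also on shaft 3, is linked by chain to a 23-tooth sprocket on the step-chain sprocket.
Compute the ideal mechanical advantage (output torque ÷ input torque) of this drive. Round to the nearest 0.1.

Each stage contributes driven/driver: worm 54/3 = 18, belt 24.8/13.3 = 1.8647, chain 23/50 = 0.46.
Overall: 18 × 1.8647 × 0.46 = 15.439.

15.4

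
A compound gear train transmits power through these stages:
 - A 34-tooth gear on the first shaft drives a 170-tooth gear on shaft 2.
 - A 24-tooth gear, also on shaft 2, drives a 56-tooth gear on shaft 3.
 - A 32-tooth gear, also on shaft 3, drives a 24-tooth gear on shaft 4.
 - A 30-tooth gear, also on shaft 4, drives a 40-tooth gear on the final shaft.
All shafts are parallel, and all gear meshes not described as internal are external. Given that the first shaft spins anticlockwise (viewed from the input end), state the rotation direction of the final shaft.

the first shaft → shaft 2: external mesh, 1 reversal → CW.
shaft 2 → shaft 3: external mesh, 1 reversal → CCW.
shaft 3 → shaft 4: external mesh, 1 reversal → CW.
shaft 4 → the final shaft: external mesh, 1 reversal → CCW.
4 reversals in total — an even number — so the final shaft turns the same way as the first shaft.

anticlockwise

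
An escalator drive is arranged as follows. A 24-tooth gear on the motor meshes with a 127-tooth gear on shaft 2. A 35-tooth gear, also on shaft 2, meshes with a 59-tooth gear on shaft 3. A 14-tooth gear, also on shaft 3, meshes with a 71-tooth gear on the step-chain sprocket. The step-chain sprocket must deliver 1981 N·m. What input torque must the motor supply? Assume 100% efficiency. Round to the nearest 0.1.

43.8 N·m

Overall ratio R = 5.2917 × 1.6857 × 5.0714 = 45.238.
Input torque = output torque / R = 1981 / 45.238 = 43.79 N·m.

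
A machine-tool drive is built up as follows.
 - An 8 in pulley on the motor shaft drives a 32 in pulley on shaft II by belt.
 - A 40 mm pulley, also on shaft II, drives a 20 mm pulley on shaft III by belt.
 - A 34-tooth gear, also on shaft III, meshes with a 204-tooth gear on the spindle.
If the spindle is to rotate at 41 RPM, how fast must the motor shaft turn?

Overall ratio R = 4 × 0.5 × 6 = 12.
Required input speed = output speed × R = 41 × 12 = 492 RPM.

492 RPM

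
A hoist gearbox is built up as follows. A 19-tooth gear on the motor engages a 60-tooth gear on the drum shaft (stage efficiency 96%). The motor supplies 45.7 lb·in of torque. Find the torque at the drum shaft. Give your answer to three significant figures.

gear mesh 60/19 = 3.1579 → τ = 45.7·3.1579·0.96 = 138.54 lb·in

139 lb·in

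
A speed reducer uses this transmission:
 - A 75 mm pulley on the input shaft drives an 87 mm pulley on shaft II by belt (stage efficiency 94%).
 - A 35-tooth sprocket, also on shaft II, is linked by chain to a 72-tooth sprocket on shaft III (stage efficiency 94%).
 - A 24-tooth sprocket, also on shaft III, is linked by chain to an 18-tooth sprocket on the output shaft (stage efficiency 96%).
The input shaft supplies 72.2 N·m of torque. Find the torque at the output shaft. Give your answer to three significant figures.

Belt: ratio = 87/75 = 1.16; torque at shaft II = 72.2 × 1.16 × 0.94 = 78.727 N·m.
Chain: ratio = 72/35 = 2.0571; torque at shaft III = 78.727 × 2.0571 × 0.94 = 152.24 N·m.
Chain: ratio = 18/24 = 0.75; torque at the output shaft = 152.24 × 0.75 × 0.96 = 109.61 N·m.

110 N·m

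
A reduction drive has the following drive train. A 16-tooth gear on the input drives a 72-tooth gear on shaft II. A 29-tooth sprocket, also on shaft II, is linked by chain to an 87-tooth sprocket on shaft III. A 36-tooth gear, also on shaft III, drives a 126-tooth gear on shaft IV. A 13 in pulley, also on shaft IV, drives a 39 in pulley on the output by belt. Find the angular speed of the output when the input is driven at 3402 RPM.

24 RPM

gear mesh 72/16 = 4.5 → 3402/4.5 = 756 RPM
chain 87/29 = 3 → 756/3 = 252 RPM
gear mesh 126/36 = 3.5 → 252/3.5 = 72 RPM
belt 39/13 = 3 → 72/3 = 24 RPM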